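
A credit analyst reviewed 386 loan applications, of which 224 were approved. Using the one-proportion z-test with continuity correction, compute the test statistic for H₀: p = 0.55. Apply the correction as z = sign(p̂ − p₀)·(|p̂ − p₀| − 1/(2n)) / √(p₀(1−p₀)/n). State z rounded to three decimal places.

z = 1.146

p̂ = 224/386 = 0.58031. p̂ − p₀ = 0.030311.
1/(2n) = 0.001295.
Corrected numerator: |0.030311| − 0.001295 = 0.029016.
Null standard error: √(0.55·0.45/386) = √0.000641192 = 0.025322.
z = (+)0.029016/0.025322 = 1.146.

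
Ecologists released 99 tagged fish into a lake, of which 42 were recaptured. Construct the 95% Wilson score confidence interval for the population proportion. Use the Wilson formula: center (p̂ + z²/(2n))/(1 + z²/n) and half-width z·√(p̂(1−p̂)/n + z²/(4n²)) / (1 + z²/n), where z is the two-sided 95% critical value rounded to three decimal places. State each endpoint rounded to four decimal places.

(0.3315, 0.5226)

Here p̂ = 42/99 = 0.42424 and z = 1.960 (z² = 3.841600).
Denominator 1 + z²/n = 1 + 3.841600/99 = 1.038804.
Center = (0.42424 + 0.019402)/1.038804 = 0.42707.
Radicand: p̂(1−p̂)/n + z²/(4n²) = 0.002467281 + 0.000097990 = 0.002565271.
Half-width = 1.960·√0.002565271/1.038804 = 0.09556.
Interval: 0.42707 ± 0.09556 → (0.3315, 0.5226).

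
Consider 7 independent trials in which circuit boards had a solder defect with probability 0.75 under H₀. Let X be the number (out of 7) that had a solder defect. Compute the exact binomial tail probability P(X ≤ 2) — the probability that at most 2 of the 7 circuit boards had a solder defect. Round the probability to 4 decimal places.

P = 0.0129

X ~ Binomial(n=7, p=0.75).
P(X ≤ 2) = C(7,0)·0.75^0·0.25^7 + C(7,1)·0.75^1·0.25^6 + C(7,2)·0.75^2·0.25^5.
= 0.000061 + 0.001282 + 0.011536 = 0.0129.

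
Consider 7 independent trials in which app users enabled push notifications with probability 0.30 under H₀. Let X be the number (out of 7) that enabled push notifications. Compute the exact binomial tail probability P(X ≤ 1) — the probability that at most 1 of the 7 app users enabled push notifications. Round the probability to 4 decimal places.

P = 0.3294

X ~ Binomial(n=7, p=0.30).
P(X ≤ 1) = C(7,0)·0.30^0·0.70^7 + C(7,1)·0.30^1·0.70^6.
= 0.082354 + 0.247063 = 0.3294.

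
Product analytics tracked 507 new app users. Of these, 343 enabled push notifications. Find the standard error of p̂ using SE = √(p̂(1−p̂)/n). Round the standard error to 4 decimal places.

The sample proportion is 343/507 = 0.67653.
p̂(1−p̂) = 0.67653·0.32347 = 0.218837.
SE = √(0.218837/507) = √0.000431631 = 0.0208.

SE = 0.0208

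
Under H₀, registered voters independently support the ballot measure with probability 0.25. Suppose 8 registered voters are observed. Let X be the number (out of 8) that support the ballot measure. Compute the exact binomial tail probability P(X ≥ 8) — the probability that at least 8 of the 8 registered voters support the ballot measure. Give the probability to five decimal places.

P = 0.00002

X ~ Binomial(n=8, p=0.25).
P(X ≥ 8) = C(8,8)·0.25^8·0.75^0.
= 0.000015 = 0.00002.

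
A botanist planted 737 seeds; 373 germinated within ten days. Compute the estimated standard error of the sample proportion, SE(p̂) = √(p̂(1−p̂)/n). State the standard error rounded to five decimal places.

SE = 0.01842

Sample proportion p̂ = 373/737 = 0.50611.
p̂(1−p̂) = 0.50611·0.49389 = 0.249963.
Dividing by n and taking the root: √0.000339163 = 0.01842.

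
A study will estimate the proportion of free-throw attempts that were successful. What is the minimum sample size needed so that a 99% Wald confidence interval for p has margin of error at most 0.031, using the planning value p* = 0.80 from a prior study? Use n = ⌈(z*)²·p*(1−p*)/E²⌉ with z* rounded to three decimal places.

n = 1105

The 99% critical value is z* = 2.576.
p*(1−p*) = 0.1600.
Required n before rounding: 6.635776 × 0.1600 / 0.031² = 1104.812.
⌈1104.812⌉ = 1105.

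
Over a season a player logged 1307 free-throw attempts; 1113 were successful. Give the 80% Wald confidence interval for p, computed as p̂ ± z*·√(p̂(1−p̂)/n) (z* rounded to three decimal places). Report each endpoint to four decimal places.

With x = 1113 successes in n = 1307, p̂ = 0.85157.
SE(p̂) = √(0.85157·0.14843/1307) = 0.009834.
For 80% confidence, z* = 1.282.
Margin of error: 1.282 × 0.009834 = 0.01261.
Interval: 0.85157 ± 0.01261 → (0.8390, 0.8642).

(0.8390, 0.8642)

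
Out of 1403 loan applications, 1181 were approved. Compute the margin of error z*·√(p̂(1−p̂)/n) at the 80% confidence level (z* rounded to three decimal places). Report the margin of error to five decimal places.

p̂ = 1181/1403 = 0.84177.
SE = √(p̂(1−p̂)/n) = √(0.133195/1403) = 0.009743.
z* = 1.282 at the 80% level.
Margin of error = z*·SE = 1.282 × 0.009743 = 0.01249.

ME = 0.01249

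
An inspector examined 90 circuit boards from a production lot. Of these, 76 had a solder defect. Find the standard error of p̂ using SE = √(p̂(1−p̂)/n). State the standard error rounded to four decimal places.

Sample proportion p̂ = 76/90 = 0.84444.
p̂(1−p̂) = 0.84444·0.15556 = 0.131361.
Dividing by n and taking the root: √0.001459567 = 0.0382.

SE = 0.0382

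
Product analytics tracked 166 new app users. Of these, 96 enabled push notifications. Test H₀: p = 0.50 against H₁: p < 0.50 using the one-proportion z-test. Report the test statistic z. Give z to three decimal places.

z = 2.018

Sample proportion p̂ = 96/166 = 0.57831.
Under H₀, SE = √(p₀(1−p₀)/n) = √(0.50·0.50/166) = √0.001506024 = 0.038808.
z = (0.57831 − 0.50)/0.038808 = 0.07831/0.038808 = 2.018.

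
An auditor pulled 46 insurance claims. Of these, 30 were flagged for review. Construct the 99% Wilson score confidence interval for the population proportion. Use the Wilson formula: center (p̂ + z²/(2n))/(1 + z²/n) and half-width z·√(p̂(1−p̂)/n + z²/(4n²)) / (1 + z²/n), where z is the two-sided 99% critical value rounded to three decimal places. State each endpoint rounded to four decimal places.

Here p̂ = 30/46 = 0.65217 and z = 2.576 (z² = 6.635776).
Denominator 1 + z²/n = 1 + 6.635776/46 = 1.144256.
Center = (0.65217 + 0.072128)/1.144256 = 0.63299.
Radicand: p̂(1−p̂)/n + z²/(4n²) = 0.004931372 + 0.000784000 = 0.005715372.
Half-width = 2.576·√0.005715372/1.144256 = 0.17019.
So the interval runs from 0.4628 to 0.8032.

(0.4628, 0.8032)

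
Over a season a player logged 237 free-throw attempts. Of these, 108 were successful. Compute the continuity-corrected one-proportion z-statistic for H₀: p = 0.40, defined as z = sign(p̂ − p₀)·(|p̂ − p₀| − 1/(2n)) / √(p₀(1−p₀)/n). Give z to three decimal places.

p̂ = 108/237 = 0.45570. p̂ − p₀ = 0.055696.
1/(2n) = 0.002110.
Corrected numerator: |0.055696| − 0.002110 = 0.053586.
SE₀ = √(0.40·0.60/237) = 0.031822.
z = (+)0.053586/0.031822 = 1.684.

z = 1.684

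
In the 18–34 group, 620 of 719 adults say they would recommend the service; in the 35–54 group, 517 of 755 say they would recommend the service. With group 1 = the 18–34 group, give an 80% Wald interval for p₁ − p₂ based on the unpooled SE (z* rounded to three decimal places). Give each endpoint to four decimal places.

(0.1503, 0.2048)

p̂₁ = 0.86231, p̂₂ = 0.68477, so the observed difference is 0.17754.
Unpooled SE = √(p̂₁(1−p̂₁)/n₁ + p̂₂(1−p̂₂)/n₂) = √(0.000165135 + 0.000285908) = 0.021238.
For 80% confidence, z* = 1.282. Margin = 1.282·0.021238 = 0.02723.
CI: 0.17754 ± 0.02723 = (0.1503, 0.2048).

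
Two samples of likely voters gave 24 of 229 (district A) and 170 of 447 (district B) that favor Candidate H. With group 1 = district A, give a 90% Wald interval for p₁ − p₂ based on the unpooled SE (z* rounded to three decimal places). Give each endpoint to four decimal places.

(-0.3259, -0.2252)

p̂₁ = 0.10480, p̂₂ = 0.38031, so the observed difference is -0.27551.
Unpooled SE = √(p̂₁(1−p̂₁)/n₁ + p̂₂(1−p̂₂)/n₂) = √(0.000409693 + 0.000527237) = 0.030609.
For 90% confidence, z* = 1.645. Margin = 1.645·0.030609 = 0.05035.
CI: -0.27551 ± 0.05035 = (-0.3259, -0.2252).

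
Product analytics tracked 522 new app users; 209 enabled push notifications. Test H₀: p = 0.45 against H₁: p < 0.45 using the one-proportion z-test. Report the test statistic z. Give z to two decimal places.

z = -2.28

Sample proportion p̂ = 209/522 = 0.40038.
Under H₀, SE = √(p₀(1−p₀)/n) = √(0.45·0.55/522) = √0.000474138 = 0.021775.
z = (p̂ − p₀)/SE = (0.40038 − 0.45)/0.021775 = -2.28.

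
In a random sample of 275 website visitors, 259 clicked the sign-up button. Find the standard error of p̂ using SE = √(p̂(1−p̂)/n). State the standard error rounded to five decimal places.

SE = 0.01412

With x = 259 successes in n = 275, p̂ = 0.94182.
p̂(1−p̂) = 0.94182·0.05818 = 0.054795.
Dividing by n and taking the root: √0.000199255 = 0.01412.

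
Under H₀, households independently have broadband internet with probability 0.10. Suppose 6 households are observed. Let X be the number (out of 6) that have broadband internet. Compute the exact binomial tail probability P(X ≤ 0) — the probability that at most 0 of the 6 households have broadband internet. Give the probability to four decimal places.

X is binomial with n = 6 and p = 0.10.
P(X ≤ 0) = C(6,0)·0.10^0·0.90^6.
= 0.531441 = 0.5314.

P = 0.5314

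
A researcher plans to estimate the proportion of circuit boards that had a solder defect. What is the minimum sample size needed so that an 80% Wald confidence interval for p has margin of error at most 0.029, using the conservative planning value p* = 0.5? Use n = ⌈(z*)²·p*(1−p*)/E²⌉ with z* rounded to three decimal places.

z* = 1.282 at the 80% level.
p*(1−p*) = 0.50·0.50 = 0.2500.
Required n before rounding: 1.643524 × 0.2500 / 0.029² = 488.562.
⌈488.562⌉ = 489.

n = 489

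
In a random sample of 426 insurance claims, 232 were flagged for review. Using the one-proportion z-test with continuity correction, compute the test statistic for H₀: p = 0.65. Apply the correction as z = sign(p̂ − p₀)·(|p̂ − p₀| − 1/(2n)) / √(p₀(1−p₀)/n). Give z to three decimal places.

z = -4.510

p̂ = 232/426 = 0.54460. p̂ − p₀ = -0.105399.
Continuity correction 1/(2n) = 1/852 = 0.001174.
Corrected numerator: |-0.105399| − 0.001174 = 0.104225.
SE₀ = √(0.65·0.35/426) = 0.023109.
z = (−)0.104225/0.023109 = -4.510.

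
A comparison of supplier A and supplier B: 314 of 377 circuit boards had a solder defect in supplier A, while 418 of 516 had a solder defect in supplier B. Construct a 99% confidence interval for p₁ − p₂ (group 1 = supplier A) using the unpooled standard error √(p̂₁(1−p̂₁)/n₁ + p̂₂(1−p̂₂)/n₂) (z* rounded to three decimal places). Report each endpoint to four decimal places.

p̂₁ = 0.83289, p̂₂ = 0.81008, so the observed difference is 0.02281.
SE = √(0.000369187 + 0.000298163) = √0.000667350 = 0.025833.
z* = 2.576 at the 99% level. Margin of error = 0.06655.
Interval: 0.02281 ± 0.06655 → (-0.0437, 0.0894).

(-0.0437, 0.0894)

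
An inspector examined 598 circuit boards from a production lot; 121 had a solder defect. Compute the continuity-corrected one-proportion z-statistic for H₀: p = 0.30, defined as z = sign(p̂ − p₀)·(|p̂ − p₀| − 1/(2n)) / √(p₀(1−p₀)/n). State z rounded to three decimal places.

The sample proportion is 121/598 = 0.20234. p̂ − p₀ = -0.097659.
1/(2n) = 0.000836.
Corrected numerator: |-0.097659| − 0.000836 = 0.096823.
SE₀ = √(0.30·0.70/598) = 0.018740.
z = −0.096823/0.018740 = -5.167.

z = -5.167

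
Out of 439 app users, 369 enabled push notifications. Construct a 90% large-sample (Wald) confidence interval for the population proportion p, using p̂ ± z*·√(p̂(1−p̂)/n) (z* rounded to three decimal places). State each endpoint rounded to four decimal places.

(0.8118, 0.8693)

p̂ = 369/439 = 0.84055.
Standard error of p̂: √(0.134028/439) = √0.000305303 = 0.017473.
The 90% critical value is z* = 1.645.
Margin = 1.645·0.017473 = 0.02874.
Interval: 0.84055 ± 0.02874 → (0.8118, 0.8693).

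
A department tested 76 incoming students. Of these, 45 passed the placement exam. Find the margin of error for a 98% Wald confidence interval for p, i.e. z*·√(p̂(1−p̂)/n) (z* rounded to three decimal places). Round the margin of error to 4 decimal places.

ME = 0.1311

With x = 45 successes in n = 76, p̂ = 0.59211.
SE(p̂) = √(0.59211·0.40789/76) = 0.056372.
The 98% critical value is z* = 2.326.
Margin of error = z*·SE = 2.326 × 0.056372 = 0.1311.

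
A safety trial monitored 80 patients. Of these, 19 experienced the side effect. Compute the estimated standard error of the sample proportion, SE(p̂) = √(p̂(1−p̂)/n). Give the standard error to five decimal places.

SE = 0.04758

With x = 19 successes in n = 80, p̂ = 0.23750.
p̂(1−p̂) = 0.181094.
SE = √(0.181094/80) = √0.002263675 = 0.04758.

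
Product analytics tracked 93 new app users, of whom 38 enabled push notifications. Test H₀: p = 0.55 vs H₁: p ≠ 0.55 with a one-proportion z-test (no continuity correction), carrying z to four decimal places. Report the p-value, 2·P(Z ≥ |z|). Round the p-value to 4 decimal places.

p-value = 0.0061

The sample proportion is 38/93 = 0.40860.
Under H₀, SE = √(p₀(1−p₀)/n) = √(0.55·0.45/93) = √0.002661290 = 0.051588.
Test statistic (full precision, shown to 4 dp): z = (38/93 − 0.55)/SE₀ ≈ -2.7409.
From the standard normal, 2·P(Z ≥ |z|) = 0.0061.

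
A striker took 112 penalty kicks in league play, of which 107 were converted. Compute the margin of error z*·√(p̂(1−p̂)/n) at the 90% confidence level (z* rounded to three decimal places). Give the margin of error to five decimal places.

ME = 0.03210

With x = 107 successes in n = 112, p̂ = 0.95536.
SE(p̂) = √(0.95536·0.04464/112) = 0.019514.
For 90% confidence, z* = 1.645.
Margin of error = z*·SE = 1.645 × 0.019514 = 0.03210.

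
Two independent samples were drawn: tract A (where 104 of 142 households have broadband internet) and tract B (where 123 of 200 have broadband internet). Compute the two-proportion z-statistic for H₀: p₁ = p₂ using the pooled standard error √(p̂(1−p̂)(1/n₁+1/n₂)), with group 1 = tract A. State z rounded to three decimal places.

p̂₁ = 104/142 = 0.73239, p̂₂ = 123/200 = 0.61500.
Pooling: p̂ = 227/342 = 0.66374.
Pooled SE = √[0.2231883·0.01204225] ≈ 0.051843.
z = 0.11739/0.051843 = 2.264.

z = 2.264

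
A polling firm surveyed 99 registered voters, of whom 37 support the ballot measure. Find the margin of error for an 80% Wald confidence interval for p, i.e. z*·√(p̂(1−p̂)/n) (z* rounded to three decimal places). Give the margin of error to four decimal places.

p̂ = 37/99 = 0.37374.
SE = √(p̂(1−p̂)/n) = √(0.234058/99) = 0.048623.
z* = 1.282 at the 80% level.
Margin of error = z*·SE = 1.282 × 0.048623 = 0.0623.

ME = 0.0623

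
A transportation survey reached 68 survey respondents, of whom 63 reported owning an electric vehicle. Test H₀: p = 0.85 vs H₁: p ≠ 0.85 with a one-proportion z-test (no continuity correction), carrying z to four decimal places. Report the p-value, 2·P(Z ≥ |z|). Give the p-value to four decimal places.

p̂ = 63/68 = 0.92647.
SE₀ = √(0.85·0.15/68) = 0.043301.
Test statistic (full precision, shown to 4 dp): z = (63/68 − 0.85)/SE₀ ≈ 1.7660.
From the standard normal, 2·P(Z ≥ |z|) = 0.0774.

p-value = 0.0774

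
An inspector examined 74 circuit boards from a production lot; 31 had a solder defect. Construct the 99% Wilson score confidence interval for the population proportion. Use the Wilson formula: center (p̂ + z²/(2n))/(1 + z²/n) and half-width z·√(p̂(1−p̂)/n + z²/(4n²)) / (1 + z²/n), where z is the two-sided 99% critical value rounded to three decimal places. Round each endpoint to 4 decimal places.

p̂ = 31/74 = 0.41892; z = 2.576, so z² = 6.635776.
Denominator 1 + z²/n = 1 + 6.635776/74 = 1.089673.
Center = (0.41892 + 0.044836)/1.089673 = 0.42559.
Radicand: p̂(1−p̂)/n + z²/(4n²) = 0.003289539 + 0.000302948 = 0.003592487.
Half-width = 2.576·√0.003592487/1.089673 = 0.14169.
Interval: 0.42559 ± 0.14169 → (0.2839, 0.5673).

(0.2839, 0.5673)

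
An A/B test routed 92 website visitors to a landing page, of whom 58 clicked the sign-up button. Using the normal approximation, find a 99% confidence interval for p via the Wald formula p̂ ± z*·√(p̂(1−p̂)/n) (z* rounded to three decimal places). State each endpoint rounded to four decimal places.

Sample proportion p̂ = 58/92 = 0.63043.
SE(p̂) = √(0.63043·0.36957/92) = 0.050324.
z* = 2.576 at the 99% level.
Margin = 2.576·0.050324 = 0.12963.
So the interval runs from 0.5008 to 0.7601.

(0.5008, 0.7601)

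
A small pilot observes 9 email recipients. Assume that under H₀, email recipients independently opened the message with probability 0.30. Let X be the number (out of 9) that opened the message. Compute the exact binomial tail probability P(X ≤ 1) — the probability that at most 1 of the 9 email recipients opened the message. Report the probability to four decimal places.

X is binomial with n = 9 and p = 0.30.
P(X ≤ 1) = C(9,0)·0.30^0·0.70^9 + C(9,1)·0.30^1·0.70^8.
= 0.040354 + 0.155650 = 0.1960.

P = 0.1960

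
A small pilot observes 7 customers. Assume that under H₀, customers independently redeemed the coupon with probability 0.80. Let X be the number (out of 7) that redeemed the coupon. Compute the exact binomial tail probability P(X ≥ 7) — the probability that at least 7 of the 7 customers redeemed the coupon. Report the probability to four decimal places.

P = 0.2097

X is binomial with n = 7 and p = 0.80.
P(X ≥ 7) = C(7,7)·0.80^7·0.20^0.
= 0.209715 = 0.2097.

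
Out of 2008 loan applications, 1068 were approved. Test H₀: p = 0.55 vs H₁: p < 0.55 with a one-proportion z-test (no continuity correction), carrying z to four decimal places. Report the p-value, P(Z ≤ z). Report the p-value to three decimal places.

Sample proportion p̂ = 1068/2008 = 0.53187.
Null standard error: √(0.55·0.45/2008) = √0.000123257 = 0.011102.
z = (p̂ − p₀)/SE = (1068/2008 − 0.55)/0.011102 ≈ -1.6328.
p-value = P(Z ≤ z) with z = -1.6328 → 0.051.

p-value = 0.051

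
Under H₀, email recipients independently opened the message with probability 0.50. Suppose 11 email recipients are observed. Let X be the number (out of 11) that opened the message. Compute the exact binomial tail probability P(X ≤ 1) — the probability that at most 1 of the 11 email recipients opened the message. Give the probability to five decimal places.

X ~ Binomial(n=11, p=0.50).
P(X ≤ 1) = C(11,0)·0.50^0·0.50^11 + C(11,1)·0.50^1·0.50^10.
= 0.000488 + 0.005371 = 0.00586.

P = 0.00586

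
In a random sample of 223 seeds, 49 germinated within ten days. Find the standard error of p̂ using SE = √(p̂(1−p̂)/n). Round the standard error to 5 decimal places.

SE = 0.02773

Sample proportion p̂ = 49/223 = 0.21973.
p̂(1−p̂) = 0.21973·0.78027 = 0.171449.
SE = √(0.171449/223) = 0.02773.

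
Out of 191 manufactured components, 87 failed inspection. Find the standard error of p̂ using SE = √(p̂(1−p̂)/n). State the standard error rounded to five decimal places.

SE = 0.03604

p̂ = 87/191 = 0.45550.
p̂(1−p̂) = 0.248020.
Dividing by n and taking the root: √0.001298534 = 0.03604.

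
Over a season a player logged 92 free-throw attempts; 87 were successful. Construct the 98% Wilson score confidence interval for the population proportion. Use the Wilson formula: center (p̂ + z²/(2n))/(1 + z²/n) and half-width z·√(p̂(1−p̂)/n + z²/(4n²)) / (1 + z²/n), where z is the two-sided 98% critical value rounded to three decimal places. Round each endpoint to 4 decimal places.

(0.8620, 0.9798)

p̂ = 87/92 = 0.94565; z = 2.326, so z² = 5.410276.
Denominator 1 + z²/n = 1 + 5.410276/92 = 1.058807.
Adjusted center: (0.94565 + z²/(2n))/1.058807 = 0.92090.
Radicand: p̂(1−p̂)/n + z²/(4n²) = 0.000558632 + 0.000159803 = 0.000718435.
Half-width = 2.326·√0.000718435/1.058807 = 0.05888.
CI: 0.92090 ± 0.05888 = (0.8620, 0.9798).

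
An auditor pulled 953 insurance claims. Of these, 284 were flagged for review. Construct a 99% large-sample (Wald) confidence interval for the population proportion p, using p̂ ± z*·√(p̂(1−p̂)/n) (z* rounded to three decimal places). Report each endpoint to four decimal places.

(0.2598, 0.3362)

Sample proportion p̂ = 284/953 = 0.29801.
Standard error of p̂: √(0.209199/953) = √0.000219516 = 0.014816.
For 99% confidence, z* = 2.576.
Margin = 2.576·0.014816 = 0.03817.
So the interval runs from 0.2598 to 0.3362.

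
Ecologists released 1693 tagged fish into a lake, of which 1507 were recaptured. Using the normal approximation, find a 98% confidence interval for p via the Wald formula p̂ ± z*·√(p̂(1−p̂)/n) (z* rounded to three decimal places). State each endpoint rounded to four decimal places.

(0.8725, 0.9078)

Sample proportion p̂ = 1507/1693 = 0.89014.
SE(p̂) = √(0.89014·0.10986/1693) = 0.007600.
For 98% confidence, z* = 2.326.
Margin of error: 2.326 × 0.007600 = 0.01768.
CI: 0.89014 ± 0.01768 = (0.8725, 0.9078).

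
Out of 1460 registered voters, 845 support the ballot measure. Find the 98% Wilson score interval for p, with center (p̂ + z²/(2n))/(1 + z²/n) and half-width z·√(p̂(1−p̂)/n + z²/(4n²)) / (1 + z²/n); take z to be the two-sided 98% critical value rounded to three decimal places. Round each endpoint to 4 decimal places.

Here p̂ = 845/1460 = 0.57877 and z = 2.326 (z² = 5.410276).
1 + z²/n = 1.003706.
Adjusted center: (0.57877 + z²/(2n))/1.003706 = 0.57848.
Radicand: p̂(1−p̂)/n + z²/(4n²) = 0.000166983 + 0.000000635 = 0.000167618.
Half-width = 2.326·√0.000167618/1.003706 = 0.03000.
CI: 0.57848 ± 0.03000 = (0.5485, 0.6085).

(0.5485, 0.6085)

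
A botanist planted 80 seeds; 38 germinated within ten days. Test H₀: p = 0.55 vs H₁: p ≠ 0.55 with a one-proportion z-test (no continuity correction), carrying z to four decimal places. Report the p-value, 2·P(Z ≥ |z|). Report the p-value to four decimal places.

p-value = 0.1775

p̂ = 38/80 = 0.47500.
Under H₀, SE = √(p₀(1−p₀)/n) = √(0.55·0.45/80) = √0.003093750 = 0.055621.
Test statistic (full precision, shown to 4 dp): z = (38/80 − 0.55)/SE₀ ≈ -1.3484.
p-value = 2·P(Z ≥ |z|) with z = -1.3484 → 0.1775.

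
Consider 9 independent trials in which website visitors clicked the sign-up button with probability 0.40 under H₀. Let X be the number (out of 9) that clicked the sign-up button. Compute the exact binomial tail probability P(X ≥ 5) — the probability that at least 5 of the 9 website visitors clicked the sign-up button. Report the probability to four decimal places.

X is binomial with n = 9 and p = 0.40.
P(X ≥ 5) = Σ_{j=5}^{9} C(9,j)·0.40^j·0.60^{9−j}.
= 0.167215 + 0.074318 + 0.021234 + 0.003539 + 0.000262 = 0.2666.

P = 0.2666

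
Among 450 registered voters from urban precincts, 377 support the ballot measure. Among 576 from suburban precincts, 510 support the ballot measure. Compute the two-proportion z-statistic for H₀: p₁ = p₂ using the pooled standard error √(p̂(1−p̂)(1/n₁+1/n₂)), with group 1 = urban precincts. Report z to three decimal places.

z = -2.213

p̂₁ = 377/450 = 0.83778, p̂₂ = 510/576 = 0.88542.
Pooled p̂ = (377+510)/(450+576) = 887/1026 = 0.86452.
Pooled SE = √[0.1171234·0.00395833] ≈ 0.021532.
z = -0.04764/0.021532 = -2.213.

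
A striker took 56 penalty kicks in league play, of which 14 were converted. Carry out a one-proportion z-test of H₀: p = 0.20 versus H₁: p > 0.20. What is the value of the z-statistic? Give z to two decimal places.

z = 0.94

Sample proportion p̂ = 14/56 = 0.25000.
Under H₀, SE = √(p₀(1−p₀)/n) = √(0.20·0.80/56) = √0.002857143 = 0.053452.
Test statistic: z = 0.05000/0.053452 = 0.94.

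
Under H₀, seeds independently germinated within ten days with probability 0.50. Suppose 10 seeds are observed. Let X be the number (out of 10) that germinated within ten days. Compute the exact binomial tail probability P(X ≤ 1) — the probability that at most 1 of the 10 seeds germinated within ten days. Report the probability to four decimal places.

X is binomial with n = 10 and p = 0.50.
P(X ≤ 1) = C(10,0)·0.50^0·0.50^10 + C(10,1)·0.50^1·0.50^9.
= 0.000977 + 0.009766 = 0.0107.

P = 0.0107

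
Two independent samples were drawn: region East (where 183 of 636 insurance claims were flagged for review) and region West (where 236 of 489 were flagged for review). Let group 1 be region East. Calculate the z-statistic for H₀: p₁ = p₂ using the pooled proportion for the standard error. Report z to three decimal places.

z = -6.702

p̂₁ = 183/636 = 0.28774, p̂₂ = 236/489 = 0.48262.
Pooled p̂ = (183+236)/(636+489) = 419/1125 = 0.37244.
SE = √[p̂(1−p̂)(1/n₁+1/n₂)] = √[0.37244·0.62756·(1/636+1/489)] ≈ 0.029077.
z = (p̂₁ − p̂₂)/SE = (0.28774 − 0.48262)/0.029077 = -0.19488/0.029077 = -6.702.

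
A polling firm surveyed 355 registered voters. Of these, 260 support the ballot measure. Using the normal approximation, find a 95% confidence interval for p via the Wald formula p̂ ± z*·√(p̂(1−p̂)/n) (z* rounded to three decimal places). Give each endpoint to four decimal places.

(0.6863, 0.7784)

p̂ = 260/355 = 0.73239.
SE(p̂) = √(0.73239·0.26761/355) = 0.023497.
For 95% confidence, z* = 1.960.
Margin of error: 1.960 × 0.023497 = 0.04605.
CI: 0.73239 ± 0.04605 = (0.6863, 0.7784).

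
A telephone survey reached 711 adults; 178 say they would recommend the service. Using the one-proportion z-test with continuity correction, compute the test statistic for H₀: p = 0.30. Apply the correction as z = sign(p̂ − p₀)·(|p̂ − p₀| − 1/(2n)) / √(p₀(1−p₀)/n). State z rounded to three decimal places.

z = -2.848

With x = 178 successes in n = 711, p̂ = 0.25035. p̂ − p₀ = -0.049648.
Continuity correction 1/(2n) = 1/1422 = 0.000703.
Corrected numerator: |-0.049648| − 0.000703 = 0.048945.
Null standard error: √(0.30·0.70/711) = √0.000295359 = 0.017186.
z = −0.048945/0.017186 = -2.848.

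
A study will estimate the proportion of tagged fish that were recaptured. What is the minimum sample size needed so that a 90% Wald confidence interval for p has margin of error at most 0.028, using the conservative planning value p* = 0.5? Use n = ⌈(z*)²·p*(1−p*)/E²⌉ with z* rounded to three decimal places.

n = 863

The 90% critical value is z* = 1.645.
p*(1−p*) = 0.2500.
(z*)²·p*(1−p*)/E² = 2.706025·0.2500/0.000784 = 862.891.
⌈862.891⌉ = 863.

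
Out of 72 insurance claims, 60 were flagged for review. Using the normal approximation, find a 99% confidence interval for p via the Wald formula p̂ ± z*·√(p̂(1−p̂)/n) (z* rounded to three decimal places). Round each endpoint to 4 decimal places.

Sample proportion p̂ = 60/72 = 0.83333.
SE = √(p̂(1−p̂)/n) = √(0.138889/72) = 0.043921.
For 99% confidence, z* = 2.576.
Margin of error: 2.576 × 0.043921 = 0.11314.
CI: 0.83333 ± 0.11314 = (0.7202, 0.9465).

(0.7202, 0.9465)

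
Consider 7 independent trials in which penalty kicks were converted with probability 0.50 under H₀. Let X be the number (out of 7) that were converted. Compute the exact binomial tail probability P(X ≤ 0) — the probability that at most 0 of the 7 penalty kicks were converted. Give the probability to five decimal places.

P = 0.00781

X ~ Binomial(n=7, p=0.50).
P(X ≤ 0) = C(7,0)·0.50^0·0.50^7.
= 0.007812 = 0.00781.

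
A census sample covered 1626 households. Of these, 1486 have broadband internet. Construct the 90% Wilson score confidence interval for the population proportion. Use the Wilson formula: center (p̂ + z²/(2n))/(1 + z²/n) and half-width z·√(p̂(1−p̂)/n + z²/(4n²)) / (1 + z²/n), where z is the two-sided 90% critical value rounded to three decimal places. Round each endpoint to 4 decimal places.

(0.9018, 0.9247)

Here p̂ = 1486/1626 = 0.91390 and z = 1.645 (z² = 2.706025).
1 + z²/n = 1.001664.
Center = (0.91390 + 0.000832)/1.001664 = 0.91321.
Radicand: p̂(1−p̂)/n + z²/(4n²) = 0.000048393 + 0.000000256 = 0.000048649.
Half-width = 1.645·√0.000048649/1.001664 = 0.01145.
Interval: 0.91321 ± 0.01145 → (0.9018, 0.9247).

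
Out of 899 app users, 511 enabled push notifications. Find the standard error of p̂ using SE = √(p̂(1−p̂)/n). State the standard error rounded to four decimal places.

With x = 511 successes in n = 899, p̂ = 0.56841.
p̂(1−p̂) = 0.56841·0.43159 = 0.245320.
SE = √(0.245320/899) = √0.000272881 = 0.0165.

SE = 0.0165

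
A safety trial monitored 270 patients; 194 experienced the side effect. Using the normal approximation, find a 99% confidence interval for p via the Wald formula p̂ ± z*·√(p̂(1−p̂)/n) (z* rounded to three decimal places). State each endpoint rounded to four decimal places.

(0.6480, 0.7890)

With x = 194 successes in n = 270, p̂ = 0.71852.
Standard error of p̂: √(0.202250/270) = √0.000749073 = 0.027369.
The 99% critical value is z* = 2.576.
Margin = 2.576·0.027369 = 0.07050.
Interval: 0.71852 ± 0.07050 → (0.6480, 0.7890).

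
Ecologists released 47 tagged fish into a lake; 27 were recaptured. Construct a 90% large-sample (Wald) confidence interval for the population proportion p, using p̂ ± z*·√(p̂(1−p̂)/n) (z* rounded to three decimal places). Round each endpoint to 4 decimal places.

(0.4558, 0.6931)

Sample proportion p̂ = 27/47 = 0.57447.
SE(p̂) = √(0.57447·0.42553/47) = 0.072119.
z* = 1.645 at the 90% level.
Margin = 1.645·0.072119 = 0.11864.
So the interval runs from 0.4558 to 0.6931.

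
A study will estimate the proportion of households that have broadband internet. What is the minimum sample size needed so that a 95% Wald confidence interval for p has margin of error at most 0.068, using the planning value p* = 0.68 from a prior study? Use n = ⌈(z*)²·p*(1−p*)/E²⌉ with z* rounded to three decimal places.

n = 181

z* = 1.960 at the 95% level.
p*(1−p*) = 0.68·0.32 = 0.2176.
Required n before rounding: 3.841600 × 0.2176 / 0.068² = 180.781.
Rounding up, n = 181.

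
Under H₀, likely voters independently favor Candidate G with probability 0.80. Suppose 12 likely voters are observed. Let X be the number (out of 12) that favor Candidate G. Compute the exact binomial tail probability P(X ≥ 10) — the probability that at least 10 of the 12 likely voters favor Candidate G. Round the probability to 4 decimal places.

P = 0.5583

X is binomial with n = 12 and p = 0.80.
P(X ≥ 10) = C(12,10)·0.80^10·0.20^2 + C(12,11)·0.80^11·0.20^1 + C(12,12)·0.80^12·0.20^0.
= 0.283468 + 0.206158 + 0.068719 = 0.5583.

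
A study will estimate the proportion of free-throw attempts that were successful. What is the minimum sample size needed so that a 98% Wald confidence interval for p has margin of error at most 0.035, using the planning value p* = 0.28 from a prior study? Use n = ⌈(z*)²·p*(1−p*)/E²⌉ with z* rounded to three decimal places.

z* = 2.326 at the 98% level.
p*(1−p*) = 0.28·0.72 = 0.2016.
Required n before rounding: 5.410276 × 0.2016 / 0.035² = 890.377.
Rounding up, n = 891.

n = 891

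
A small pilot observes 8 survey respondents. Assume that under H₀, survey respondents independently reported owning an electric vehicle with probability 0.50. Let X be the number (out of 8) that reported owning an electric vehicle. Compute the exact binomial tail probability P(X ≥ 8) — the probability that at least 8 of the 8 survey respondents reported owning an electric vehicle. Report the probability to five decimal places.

P = 0.00391

X is binomial with n = 8 and p = 0.50.
P(X ≥ 8) = C(8,8)·0.50^8·0.50^0.
= 0.003906 = 0.00391.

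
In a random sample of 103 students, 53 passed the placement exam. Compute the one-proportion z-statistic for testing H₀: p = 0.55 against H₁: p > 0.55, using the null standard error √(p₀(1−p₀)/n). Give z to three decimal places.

p̂ = 53/103 = 0.51456.
Null standard error: √(0.55·0.45/103) = √0.002402913 = 0.049020.
z = (p̂ − p₀)/SE = (0.51456 − 0.55)/0.049020 = -0.723.

z = -0.723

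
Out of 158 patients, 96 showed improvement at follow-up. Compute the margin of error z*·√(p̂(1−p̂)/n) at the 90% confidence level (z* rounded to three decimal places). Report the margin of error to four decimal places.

With x = 96 successes in n = 158, p̂ = 0.60759.
SE = √(p̂(1−p̂)/n) = √(0.238423/158) = 0.038846.
z* = 1.645 at the 90% level.
ME = 1.645·0.038846 = 0.0639.

ME = 0.0639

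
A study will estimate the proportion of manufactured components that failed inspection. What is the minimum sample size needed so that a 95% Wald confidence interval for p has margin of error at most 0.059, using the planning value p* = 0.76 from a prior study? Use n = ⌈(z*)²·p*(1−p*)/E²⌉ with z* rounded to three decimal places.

z* = 1.960 at the 95% level.
p*(1−p*) = 0.1824.
(z*)²·p*(1−p*)/E² = 3.841600·0.1824/0.003481 = 201.295.
⌈201.295⌉ = 202.

n = 202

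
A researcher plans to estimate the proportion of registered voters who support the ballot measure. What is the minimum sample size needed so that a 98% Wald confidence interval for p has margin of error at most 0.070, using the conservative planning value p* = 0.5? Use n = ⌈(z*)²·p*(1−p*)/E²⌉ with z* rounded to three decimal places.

For 98% confidence, z* = 2.326.
p*(1−p*) = 0.50·0.50 = 0.2500.
(z*)²·p*(1−p*)/E² = 5.410276·0.2500/0.004900 = 276.034.
Rounding up, n = 277.

n = 277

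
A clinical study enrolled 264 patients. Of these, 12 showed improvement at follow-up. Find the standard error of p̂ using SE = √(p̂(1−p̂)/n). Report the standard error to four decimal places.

Sample proportion p̂ = 12/264 = 0.04545.
p̂(1−p̂) = 0.043384.
Dividing by n and taking the root: √0.000164333 = 0.0128.

SE = 0.0128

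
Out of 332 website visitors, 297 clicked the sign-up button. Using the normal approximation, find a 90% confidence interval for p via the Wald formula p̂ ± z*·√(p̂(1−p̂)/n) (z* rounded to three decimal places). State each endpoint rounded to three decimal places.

(0.867, 0.922)

With x = 297 successes in n = 332, p̂ = 0.89458.
SE = √(p̂(1−p̂)/n) = √(0.094308/332) = 0.016854.
The 90% critical value is z* = 1.645.
Margin of error: 1.645 × 0.016854 = 0.02772.
Interval: 0.89458 ± 0.02772 → (0.867, 0.922).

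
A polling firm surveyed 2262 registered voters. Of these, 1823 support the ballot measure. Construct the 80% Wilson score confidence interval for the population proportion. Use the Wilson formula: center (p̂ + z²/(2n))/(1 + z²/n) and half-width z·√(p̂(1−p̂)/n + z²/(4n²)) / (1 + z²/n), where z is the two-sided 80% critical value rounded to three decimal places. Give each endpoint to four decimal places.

Here p̂ = 1823/2262 = 0.80592 and z = 1.282 (z² = 1.643524).
Denominator 1 + z²/n = 1 + 1.643524/2262 = 1.000727.
Adjusted center: (0.80592 + z²/(2n))/1.000727 = 0.80570.
Radicand: p̂(1−p̂)/n + z²/(4n²) = 0.000069147 + 0.000000080 = 0.000069227.
Half-width = z·√(radicand)/denom = 1.282·0.008320/1.000727 = 0.01066.
Interval: 0.80570 ± 0.01066 → (0.7950, 0.8164).

(0.7950, 0.8164)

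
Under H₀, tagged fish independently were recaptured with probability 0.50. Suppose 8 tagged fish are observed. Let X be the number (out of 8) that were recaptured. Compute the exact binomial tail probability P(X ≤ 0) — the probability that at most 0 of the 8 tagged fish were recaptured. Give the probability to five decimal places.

P = 0.00391

X is binomial with n = 8 and p = 0.50.
P(X ≤ 0) = C(8,0)·0.50^0·0.50^8.
= 0.003906 = 0.00391.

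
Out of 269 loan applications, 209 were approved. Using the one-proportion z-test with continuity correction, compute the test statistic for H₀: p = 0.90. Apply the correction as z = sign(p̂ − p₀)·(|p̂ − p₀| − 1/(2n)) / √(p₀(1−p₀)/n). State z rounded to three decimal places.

With x = 209 successes in n = 269, p̂ = 0.77695. p̂ − p₀ = -0.123048.
Continuity correction 1/(2n) = 1/538 = 0.001859.
Corrected numerator: |-0.123048| − 0.001859 = 0.121189.
Under H₀, SE = √(p₀(1−p₀)/n) = √(0.90·0.10/269) = √0.000334572 = 0.018291.
z = −0.121189/0.018291 = -6.626.

z = -6.626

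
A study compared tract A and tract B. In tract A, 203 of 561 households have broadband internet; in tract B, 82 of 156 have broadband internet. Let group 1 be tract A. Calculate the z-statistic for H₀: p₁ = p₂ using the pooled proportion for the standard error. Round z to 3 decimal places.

Sample proportions: p̂₁ = 203/561 = 0.36185 and p̂₂ = 82/156 = 0.52564.
Pooled p̂ = (203+82)/(561+156) = 285/717 = 0.39749.
SE = √[p̂(1−p̂)(1/n₁+1/n₂)] = √[0.39749·0.60251·(1/561+1/156)] ≈ 0.044296.
z = -0.16379/0.044296 = -3.698.

z = -3.698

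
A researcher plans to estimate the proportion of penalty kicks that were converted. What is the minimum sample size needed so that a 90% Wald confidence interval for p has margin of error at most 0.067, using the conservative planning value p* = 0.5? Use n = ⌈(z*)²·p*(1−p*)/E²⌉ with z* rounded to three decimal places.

z* = 1.645 at the 90% level.
p*(1−p*) = 0.2500.
Required n before rounding: 2.706025 × 0.2500 / 0.067² = 150.703.
Rounding up, n = 151.

n = 151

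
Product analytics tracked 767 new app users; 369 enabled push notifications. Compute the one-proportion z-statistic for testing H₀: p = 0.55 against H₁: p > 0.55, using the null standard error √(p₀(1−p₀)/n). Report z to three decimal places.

z = -3.836

The sample proportion is 369/767 = 0.48110.
Under H₀, SE = √(p₀(1−p₀)/n) = √(0.55·0.45/767) = √0.000322686 = 0.017963.
z = (p̂ − p₀)/SE = (0.48110 − 0.55)/0.017963 = -3.836.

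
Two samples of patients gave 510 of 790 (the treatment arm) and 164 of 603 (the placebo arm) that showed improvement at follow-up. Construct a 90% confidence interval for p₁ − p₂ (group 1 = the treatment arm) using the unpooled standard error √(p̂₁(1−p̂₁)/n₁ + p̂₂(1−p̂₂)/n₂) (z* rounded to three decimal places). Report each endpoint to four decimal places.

(0.3327, 0.4145)

p̂₁ = 510/790 = 0.64557, p̂₂ = 164/603 = 0.27197; p̂₁ − p̂₂ = 0.37360.
SE = √(0.000289632 + 0.000328365) = √0.000617997 = 0.024860.
For 90% confidence, z* = 1.645. Margin of error = 0.04089.
Interval: 0.37360 ± 0.04089 → (0.3327, 0.4145).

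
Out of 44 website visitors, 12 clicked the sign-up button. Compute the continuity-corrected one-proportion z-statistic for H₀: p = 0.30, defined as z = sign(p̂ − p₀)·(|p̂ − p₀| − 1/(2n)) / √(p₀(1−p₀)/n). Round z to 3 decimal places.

z = -0.230

Sample proportion p̂ = 12/44 = 0.27273. p̂ − p₀ = -0.027273.
Continuity correction 1/(2n) = 1/88 = 0.011364.
Corrected numerator: |-0.027273| − 0.011364 = 0.015909.
Under H₀, SE = √(p₀(1−p₀)/n) = √(0.30·0.70/44) = √0.004772727 = 0.069085.
z = −0.015909/0.069085 = -0.230.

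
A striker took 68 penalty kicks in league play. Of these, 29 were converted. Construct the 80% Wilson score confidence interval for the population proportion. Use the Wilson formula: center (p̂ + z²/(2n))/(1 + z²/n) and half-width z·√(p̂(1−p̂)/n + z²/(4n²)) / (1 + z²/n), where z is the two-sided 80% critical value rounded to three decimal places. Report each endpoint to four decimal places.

p̂ = 29/68 = 0.42647; z = 1.282, so z² = 1.643524.
1 + z²/n = 1.024169.
Adjusted center: (0.42647 + z²/(2n))/1.024169 = 0.42821.
Radicand: p̂(1−p̂)/n + z²/(4n²) = 0.003596962 + 0.000088858 = 0.003685820.
Half-width = 1.282·√0.003685820/1.024169 = 0.07599.
CI: 0.42821 ± 0.07599 = (0.3522, 0.5042).

(0.3522, 0.5042)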